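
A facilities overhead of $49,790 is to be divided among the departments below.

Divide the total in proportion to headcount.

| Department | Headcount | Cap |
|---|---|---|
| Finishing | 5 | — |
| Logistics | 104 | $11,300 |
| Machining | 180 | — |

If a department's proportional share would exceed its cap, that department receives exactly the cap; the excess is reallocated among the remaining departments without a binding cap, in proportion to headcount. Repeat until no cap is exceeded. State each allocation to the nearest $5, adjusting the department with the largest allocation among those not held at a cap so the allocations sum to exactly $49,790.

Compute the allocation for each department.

Sum of headcount: 289.
Unconstrained shares: Finishing 861.42; Logistics 17,917.51; Machining 31,011.07.
Held at cap: Logistics ($11,300); balance $38,490 reallocated over remaining headcount 185.
Redistributed shares: Finishing 1,040.27 → $1,040; Machining 37,449.73 → $37,450.

Finishing: $1,040 · Logistics: $11,300 · Machining: $37,450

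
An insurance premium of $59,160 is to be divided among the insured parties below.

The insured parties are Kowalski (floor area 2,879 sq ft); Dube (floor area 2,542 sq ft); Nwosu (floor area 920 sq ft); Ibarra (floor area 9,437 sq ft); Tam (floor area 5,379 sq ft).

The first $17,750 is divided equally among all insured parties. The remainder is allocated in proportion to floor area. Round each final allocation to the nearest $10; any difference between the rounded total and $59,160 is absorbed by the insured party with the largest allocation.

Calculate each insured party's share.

Kowalski: $9,180 · Dube: $8,530 · Nwosu: $5,350 · Ibarra: $22,020 · Tam: $14,080

Equal tier: $17,750 ÷ 5 = $3,550 apiece.
Remainder $41,410 by floor area (total 21,157): Kowalski 5,634.99 → $5,630; Dube 4,975.38 → $4,980; Nwosu 1,800.69 → $1,800; Ibarra 18,470.77 → $18,470; Tam 10,528.17 → $10,530.
Totals: Kowalski $3,550 + $5,630 = $9,180; Dube $3,550 + $4,980 = $8,530; Nwosu $3,550 + $1,800 = $5,350; Ibarra $3,550 + $18,470 = $22,020; Tam $3,550 + $10,530 = $14,080.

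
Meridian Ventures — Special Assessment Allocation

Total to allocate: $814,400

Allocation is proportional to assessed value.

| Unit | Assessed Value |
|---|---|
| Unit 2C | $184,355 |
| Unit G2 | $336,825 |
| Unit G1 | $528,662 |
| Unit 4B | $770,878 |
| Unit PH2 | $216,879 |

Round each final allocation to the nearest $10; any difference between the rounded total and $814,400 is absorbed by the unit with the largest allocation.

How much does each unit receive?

Unit 2C: $73,680 | Unit G2: $134,620 | Unit G1: $211,300 | Unit 4B: $308,120 | Unit PH2: $86,680

Combined assessed value = 2,037,599.
Pro-rata amounts: Unit 2C 184,355/2,037,599 × $814,400 = 73,684.13; Unit G2 336,825/2,037,599 × $814,400 = 134,624.27; Unit G1 528,662/2,037,599 × $814,400 = 211,298.85; Unit 4B 770,878/2,037,599 × $814,400 = 308,109.22; Unit PH2 216,879/2,037,599 × $814,400 = 86,683.52.
Rounded to nearest $10: Unit 2C $73,680; Unit G2 $134,620; Unit G1 $211,300; Unit 4B $308,110; Unit PH2 $86,680. Sum = $814,390.
Difference $814,400 − $814,390 = +$10 applied to largest allocation (Unit 4B): Unit 4B becomes $308,120.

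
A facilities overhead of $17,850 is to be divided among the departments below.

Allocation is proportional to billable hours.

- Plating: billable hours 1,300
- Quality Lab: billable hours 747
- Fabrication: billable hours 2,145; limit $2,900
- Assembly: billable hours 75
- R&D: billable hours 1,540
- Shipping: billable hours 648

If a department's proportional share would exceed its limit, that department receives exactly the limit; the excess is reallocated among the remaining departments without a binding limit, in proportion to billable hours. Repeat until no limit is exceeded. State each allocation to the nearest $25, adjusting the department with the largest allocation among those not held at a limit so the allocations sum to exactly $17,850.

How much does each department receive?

Plating: $4,500; Quality Lab: $2,600; Fabrication: $2,900; Assembly: $250; R&D: $5,350; Shipping: $2,250

Combined billable hours = 6,455.
Proportional shares (ignoring caps): Plating 3,594.89; Quality Lab 2,065.68; Fabrication 5,931.56; Assembly 207.40; R&D 4,258.56; Shipping 1,791.91.
Capped: Fabrication ($2,900); balance $14,950 reallocated over remaining billable hours 4,310.
Redistributed shares: Plating 4,509.28 → $4,500; Quality Lab 2,591.10 → $2,600; Assembly 260.15 → $250; R&D 5,341.76 → $5,350; Shipping 2,247.70 → $2,250.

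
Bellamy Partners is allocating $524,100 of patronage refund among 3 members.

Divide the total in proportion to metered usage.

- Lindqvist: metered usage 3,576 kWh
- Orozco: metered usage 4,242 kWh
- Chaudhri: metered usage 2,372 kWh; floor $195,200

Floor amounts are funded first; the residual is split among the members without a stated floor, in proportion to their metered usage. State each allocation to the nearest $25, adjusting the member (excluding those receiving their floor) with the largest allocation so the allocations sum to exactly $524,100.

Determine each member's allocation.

Lindqvist: $150,450; Orozco: $178,450; Chaudhri: $195,200

Minimums first: Chaudhri $195,200. Balance $328,900.
Balance split over remaining metered usage 7,818: Lindqvist 150,440.83 → $150,450; Orozco 178,459.17 → $178,450.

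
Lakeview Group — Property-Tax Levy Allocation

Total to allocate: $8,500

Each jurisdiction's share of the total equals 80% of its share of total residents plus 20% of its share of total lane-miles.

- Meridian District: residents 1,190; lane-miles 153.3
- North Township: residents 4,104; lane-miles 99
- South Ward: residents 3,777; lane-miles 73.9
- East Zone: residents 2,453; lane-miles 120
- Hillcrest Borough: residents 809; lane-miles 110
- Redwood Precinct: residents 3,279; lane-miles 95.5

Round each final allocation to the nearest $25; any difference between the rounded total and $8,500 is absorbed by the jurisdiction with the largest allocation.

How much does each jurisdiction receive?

Meridian District: $925 · North Township: $2,025 · South Ward: $1,850 · East Zone: $1,375 · Hillcrest Borough: $650 · Redwood Precinct: $1,675

Residents total 15,612; lane-miles total 651.7.
Combined weights (80% residents + 20% lane-miles): Meridian District 0.1080; North Township 0.2407; South Ward 0.2162; East Zone 0.1625; Hillcrest Borough 0.0752; Redwood Precinct 0.1973.
Raw shares: Meridian District 918.21; North Township 2,045.80; South Ward 1,837.89; East Zone 1,381.46; Hillcrest Borough 639.31; Redwood Precinct 1,677.33.
At nearest $25: Meridian District $925; North Township $2,050; South Ward $1,850; East Zone $1,375; Hillcrest Borough $650; Redwood Precinct $1,675. Sum = $8,525.
Difference $8,500 − $8,525 = −$25 applied to largest allocation (North Township): North Township becomes $2,025.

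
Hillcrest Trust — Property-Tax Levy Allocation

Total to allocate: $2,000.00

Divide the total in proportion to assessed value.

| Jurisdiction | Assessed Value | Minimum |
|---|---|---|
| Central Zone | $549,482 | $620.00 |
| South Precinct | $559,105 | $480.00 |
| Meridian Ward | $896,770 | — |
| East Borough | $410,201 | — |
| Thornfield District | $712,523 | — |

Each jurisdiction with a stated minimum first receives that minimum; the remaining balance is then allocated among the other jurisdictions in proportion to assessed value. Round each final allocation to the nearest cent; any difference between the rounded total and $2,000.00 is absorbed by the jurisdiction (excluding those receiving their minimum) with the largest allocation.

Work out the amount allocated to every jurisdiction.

Fund the minimums — Central Zone $620.00; South Precinct $480.00. Remaining pool $900.00.
Remaining pool split over remaining assessed value 2,019,494: Meridian Ward 399.6511 → $399.65; East Borough 182.8086 → $182.81; Thornfield District 317.5403 → $317.54.

Central Zone: $620.00 · South Precinct: $480.00 · Meridian Ward: $399.65 · East Borough: $182.81 · Thornfield District: $317.54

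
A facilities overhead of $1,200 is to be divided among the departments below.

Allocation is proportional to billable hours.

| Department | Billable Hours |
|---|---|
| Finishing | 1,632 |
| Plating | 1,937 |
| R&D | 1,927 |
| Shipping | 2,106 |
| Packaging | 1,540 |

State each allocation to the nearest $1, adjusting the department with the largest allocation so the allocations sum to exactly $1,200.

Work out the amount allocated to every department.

Combined billable hours = 9,142.
Raw shares: Finishing 1,632/9,142 × $1,200 = 214.22; Plating 1,937/9,142 × $1,200 = 254.26; R&D 1,927/9,142 × $1,200 = 252.94; Shipping 2,106/9,142 × $1,200 = 276.44; Packaging 1,540/9,142 × $1,200 = 202.14.
After rounding ($1): Finishing $214; Plating $254; R&D $253; Shipping $276; Packaging $202. Sum = $1,199.
Difference $1,200 − $1,199 = +$1 applied to largest allocation (Shipping): Shipping becomes $277.

Finishing: $214 | Plating: $254 | R&D: $253 | Shipping: $277 | Packaging: $202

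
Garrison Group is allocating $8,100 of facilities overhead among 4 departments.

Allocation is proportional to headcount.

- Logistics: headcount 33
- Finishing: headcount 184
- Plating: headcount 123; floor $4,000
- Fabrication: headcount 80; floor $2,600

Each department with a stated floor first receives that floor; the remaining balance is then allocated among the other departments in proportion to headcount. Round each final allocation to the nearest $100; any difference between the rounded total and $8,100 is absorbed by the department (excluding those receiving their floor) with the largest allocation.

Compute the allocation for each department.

Fund the minimums — Plating $4,000; Fabrication $2,600. Balance $1,500.
Balance split over remaining headcount 217: Logistics 228.11 → $200; Finishing 1,271.89 → $1,300.

Logistics: $200; Finishing: $1,300; Plating: $4,000; Fabrication: $2,600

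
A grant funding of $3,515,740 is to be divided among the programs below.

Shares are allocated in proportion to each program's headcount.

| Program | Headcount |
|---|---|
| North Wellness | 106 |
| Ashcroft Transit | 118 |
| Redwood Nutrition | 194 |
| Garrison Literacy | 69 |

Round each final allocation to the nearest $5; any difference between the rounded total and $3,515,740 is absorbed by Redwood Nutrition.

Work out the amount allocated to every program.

Combined headcount = 487.
Proportional shares: North Wellness 106/487 × $3,515,740 = 765,232.94; Ashcroft Transit 118/487 × $3,515,740 = 851,863.08; Redwood Nutrition 194/487 × $3,515,740 = 1,400,520.66; Garrison Literacy 69/487 × $3,515,740 = 498,123.33.
After rounding ($5): North Wellness $765,235; Ashcroft Transit $851,865; Redwood Nutrition $1,400,520; Garrison Literacy $498,125. Sum = $3,515,745.
Difference $3,515,740 − $3,515,745 = −$5 applied to Redwood Nutrition: Redwood Nutrition becomes $1,400,515.

North Wellness: $765,235 · Ashcroft Transit: $851,865 · Redwood Nutrition: $1,400,515 · Garrison Literacy: $498,125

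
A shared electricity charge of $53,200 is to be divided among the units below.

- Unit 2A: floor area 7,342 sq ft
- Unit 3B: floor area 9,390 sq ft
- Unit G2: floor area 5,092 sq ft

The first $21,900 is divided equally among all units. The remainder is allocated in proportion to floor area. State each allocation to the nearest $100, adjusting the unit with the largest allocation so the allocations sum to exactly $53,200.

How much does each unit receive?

First tranche $21,900 split equally: $7,300 each.
Remainder $31,300 by floor area (total 21,824): Unit 2A 10,529.90 → $10,500; Unit 3B 13,467.15 → $13,500; Unit G2 7,302.95 → $7,300.
Totals: Unit 2A $7,300 + $10,500 = $17,800; Unit 3B $7,300 + $13,500 = $20,800; Unit G2 $7,300 + $7,300 = $14,600.

Unit 2A: $17,800; Unit 3B: $20,800; Unit G2: $14,600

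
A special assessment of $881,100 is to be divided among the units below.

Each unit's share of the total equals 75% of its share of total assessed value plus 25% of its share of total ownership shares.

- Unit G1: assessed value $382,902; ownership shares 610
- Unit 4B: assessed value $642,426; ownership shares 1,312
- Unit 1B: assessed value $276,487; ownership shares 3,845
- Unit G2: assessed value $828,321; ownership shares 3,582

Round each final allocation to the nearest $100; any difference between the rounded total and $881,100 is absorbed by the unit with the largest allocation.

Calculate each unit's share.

Assessed value total 2,130,136; ownership shares total 9,349.
Blended shares (75% assessed value + 25% ownership shares): Unit G1 0.1511; Unit 4B 0.2613; Unit 1B 0.2002; Unit G2 0.3874.
Unrounded shares: Unit G1 133,158.83; Unit 4B 230,210.16; Unit 1B 176,367.01; Unit G2 341,364.00.
At nearest $100: Unit G1 $133,200; Unit 4B $230,200; Unit 1B $176,400; Unit G2 $341,400. Sum = $881,200.
Difference $881,100 − $881,200 = −$100 applied to largest allocation (Unit G2): Unit G2 becomes $341,300.

Unit G1: $133,200 · Unit 4B: $230,200 · Unit 1B: $176,400 · Unit G2: $341,300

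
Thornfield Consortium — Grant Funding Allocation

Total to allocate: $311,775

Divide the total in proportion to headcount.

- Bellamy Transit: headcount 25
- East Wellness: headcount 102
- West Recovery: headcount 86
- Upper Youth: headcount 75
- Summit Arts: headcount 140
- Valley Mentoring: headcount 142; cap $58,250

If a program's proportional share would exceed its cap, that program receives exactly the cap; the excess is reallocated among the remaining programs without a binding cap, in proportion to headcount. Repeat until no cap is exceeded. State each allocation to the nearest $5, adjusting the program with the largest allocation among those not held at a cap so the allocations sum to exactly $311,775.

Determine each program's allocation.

Headcount total: 570.
Pro-rata shares before constraints: Bellamy Transit 13,674.34; East Wellness 55,791.32; West Recovery 47,039.74; Upper Youth 41,023.03; Summit Arts 76,576.32; Valley Mentoring 77,670.26.
Held at cap: Valley Mentoring ($58,250); residual $253,525 reallocated over remaining headcount 428.
Remaining shares: Bellamy Transit 14,808.70 → $14,810; East Wellness 60,419.51 → $60,420; West Recovery 50,941.94 → $50,940; Upper Youth 44,426.11 → $44,425; Summit Arts 82,928.74 → $82,930.

Bellamy Transit: $14,810 · East Wellness: $60,420 · West Recovery: $50,940 · Upper Youth: $44,425 · Summit Arts: $82,930 · Valley Mentoring: $58,250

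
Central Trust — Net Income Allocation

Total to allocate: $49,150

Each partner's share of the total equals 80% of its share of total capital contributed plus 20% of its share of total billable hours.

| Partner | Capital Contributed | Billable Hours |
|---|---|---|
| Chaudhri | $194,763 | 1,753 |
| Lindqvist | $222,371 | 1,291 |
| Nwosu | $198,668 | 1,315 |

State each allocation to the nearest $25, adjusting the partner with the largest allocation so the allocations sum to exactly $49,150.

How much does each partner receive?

Chaudhri: $16,400 | Lindqvist: $17,100 | Nwosu: $15,650

Capital contributed total 615,802; billable hours total 4,359.
Combined weights (80% capital contributed + 20% billable hours): Chaudhri 0.3335; Lindqvist 0.3481; Nwosu 0.3184.
Unrounded shares: Chaudhri 16,389.15; Lindqvist 17,110.10; Nwosu 15,650.75.
After rounding ($25): Chaudhri $16,400; Lindqvist $17,100; Nwosu $15,650. Sum = $49,150.
No rounding difference to absorb.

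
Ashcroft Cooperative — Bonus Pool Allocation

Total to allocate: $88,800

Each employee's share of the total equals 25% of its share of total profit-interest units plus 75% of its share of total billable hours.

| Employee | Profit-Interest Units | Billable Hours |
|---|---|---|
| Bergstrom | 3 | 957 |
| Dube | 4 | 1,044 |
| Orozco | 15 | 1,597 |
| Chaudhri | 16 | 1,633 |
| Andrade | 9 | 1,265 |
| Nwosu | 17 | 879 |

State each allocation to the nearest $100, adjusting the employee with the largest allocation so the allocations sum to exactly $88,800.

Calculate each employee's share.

Totals — profit-interest units 64, billable hours 7,375.
Blended shares (25% profit-interest units + 75% billable hours): Bergstrom 0.1090; Dube 0.1218; Orozco 0.2210; Chaudhri 0.2286; Andrade 0.1638; Nwosu 0.1558.
Raw shares: Bergstrom 9,682.82; Dube 10,815.35; Orozco 19,624.85; Chaudhri 20,296.82; Andrade 14,545.47; Nwosu 13,834.69.
After rounding ($100): Bergstrom $9,700; Dube $10,800; Orozco $19,600; Chaudhri $20,300; Andrade $14,500; Nwosu $13,800. Sum = $88,700.
Difference $88,800 − $88,700 = +$100 applied to largest allocation (Chaudhri): Chaudhri becomes $20,400.

Bergstrom: $9,700; Dube: $10,800; Orozco: $19,600; Chaudhri: $20,400; Andrade: $14,500; Nwosu: $13,800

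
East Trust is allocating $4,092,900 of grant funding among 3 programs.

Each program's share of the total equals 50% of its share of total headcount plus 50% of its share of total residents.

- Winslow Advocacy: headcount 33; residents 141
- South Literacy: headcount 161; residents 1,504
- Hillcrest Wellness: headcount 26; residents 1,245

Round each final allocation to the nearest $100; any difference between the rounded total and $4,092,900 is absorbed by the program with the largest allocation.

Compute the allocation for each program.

Winslow Advocacy: $406,800; South Literacy: $2,562,600; Hillcrest Wellness: $1,123,500

Headcount total 220; residents total 2,890.
Blended shares (50% headcount + 50% residents): Winslow Advocacy 0.0994; South Literacy 0.6261; Hillcrest Wellness 0.2745.
Proportional shares: Winslow Advocacy 406,811.60; South Literacy 2,562,633.06; Hillcrest Wellness 1,123,455.34.
After rounding ($100): Winslow Advocacy $406,800; South Literacy $2,562,600; Hillcrest Wellness $1,123,500. Sum = $4,092,900.
Rounded total matches; no reconciliation needed.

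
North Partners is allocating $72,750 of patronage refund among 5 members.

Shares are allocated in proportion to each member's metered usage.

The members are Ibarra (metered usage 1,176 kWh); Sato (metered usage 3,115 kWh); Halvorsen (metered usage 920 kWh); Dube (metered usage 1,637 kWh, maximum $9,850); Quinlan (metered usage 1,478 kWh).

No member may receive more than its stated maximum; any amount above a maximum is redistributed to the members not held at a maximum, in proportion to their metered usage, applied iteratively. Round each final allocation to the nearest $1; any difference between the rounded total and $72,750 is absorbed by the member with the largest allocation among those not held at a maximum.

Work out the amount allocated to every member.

Total metered usage = 8,326.
Proportional shares (ignoring caps): Ibarra 10,275.52; Sato 27,217.90; Halvorsen 8,038.67; Dube 14,303.60; Quinlan 12,914.30.
Cap binds for Dube ($9,850); residual $62,900 reallocated over remaining metered usage 6,689.
Shares after redistribution: Ibarra 11,058.51 → $11,059; Sato 29,291.90 → $29,292; Halvorsen 8,651.22 → $8,651; Quinlan 13,898.37 → $13,898.

Ibarra: $11,059 | Sato: $29,292 | Halvorsen: $8,651 | Dube: $9,850 | Quinlan: $13,898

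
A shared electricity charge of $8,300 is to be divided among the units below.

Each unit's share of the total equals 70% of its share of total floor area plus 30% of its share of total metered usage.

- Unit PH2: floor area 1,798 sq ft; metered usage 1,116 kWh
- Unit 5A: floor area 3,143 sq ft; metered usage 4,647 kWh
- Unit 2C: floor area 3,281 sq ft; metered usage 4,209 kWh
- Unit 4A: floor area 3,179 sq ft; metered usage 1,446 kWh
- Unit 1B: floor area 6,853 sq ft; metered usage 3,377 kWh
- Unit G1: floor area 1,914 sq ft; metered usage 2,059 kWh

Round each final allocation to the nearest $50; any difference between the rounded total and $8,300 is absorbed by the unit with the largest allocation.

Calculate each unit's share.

Unit PH2: $700 | Unit 5A: $1,600 | Unit 2C: $1,550 | Unit 4A: $1,150 | Unit 1B: $2,450 | Unit G1: $850

Totals — floor area 20,168, metered usage 16,854.
Combined weights (70% floor area + 30% metered usage): Unit PH2 0.0823; Unit 5A 0.1918; Unit 2C 0.1888; Unit 4A 0.1361; Unit 1B 0.2980; Unit G1 0.1031.
Unrounded shares: Unit PH2 682.85; Unit 5A 1,591.98; Unit 2C 1,567.03; Unit 4A 1,129.44; Unit 1B 2,473.13; Unit G1 855.58.
At nearest $50: Unit PH2 $700; Unit 5A $1,600; Unit 2C $1,550; Unit 4A $1,150; Unit 1B $2,450; Unit G1 $850. Sum = $8,300.
Rounded total matches; no reconciliation needed.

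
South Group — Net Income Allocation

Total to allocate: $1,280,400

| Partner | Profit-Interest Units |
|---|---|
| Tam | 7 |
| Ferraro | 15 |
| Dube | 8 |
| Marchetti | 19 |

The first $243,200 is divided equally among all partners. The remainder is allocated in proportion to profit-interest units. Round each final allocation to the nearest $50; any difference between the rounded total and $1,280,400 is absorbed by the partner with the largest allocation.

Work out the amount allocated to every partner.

First tranche $243,200 split equally: $60,800 each.
Remainder $1,037,200 by profit-interest units (total 49): Tam 148,171.43 → $148,150; Ferraro 317,510.20 → $317,500; Dube 169,338.78 → $169,350; Marchetti 402,179.59 → $402,200.
Totals: Tam $60,800 + $148,150 = $208,950; Ferraro $60,800 + $317,500 = $378,300; Dube $60,800 + $169,350 = $230,150; Marchetti $60,800 + $402,200 = $463,000.

Tam: $208,950 | Ferraro: $378,300 | Dube: $230,150 | Marchetti: $463,000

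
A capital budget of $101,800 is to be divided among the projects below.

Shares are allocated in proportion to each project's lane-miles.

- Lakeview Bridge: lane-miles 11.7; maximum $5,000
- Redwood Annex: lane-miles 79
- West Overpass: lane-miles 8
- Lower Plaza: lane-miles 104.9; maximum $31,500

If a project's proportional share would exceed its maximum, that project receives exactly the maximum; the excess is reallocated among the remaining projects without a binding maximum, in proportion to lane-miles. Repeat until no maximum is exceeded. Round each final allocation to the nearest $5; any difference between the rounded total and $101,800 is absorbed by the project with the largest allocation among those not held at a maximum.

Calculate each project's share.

Lakeview Bridge: $5,000 | Redwood Annex: $59,295 | West Overpass: $6,005 | Lower Plaza: $31,500

Total lane-miles = 203.6.
Proportional shares (ignoring caps): Lakeview Bridge 5,850.00; Redwood Annex 39,500.00; West Overpass 4,000.00; Lower Plaza 52,450.00.
Held at cap: Lakeview Bridge ($5,000), Lower Plaza ($31,500); balance $65,300 reallocated over remaining lane-miles 87.
Remaining shares: Redwood Annex 59,295.40 → $59,295; West Overpass 6,004.60 → $6,005.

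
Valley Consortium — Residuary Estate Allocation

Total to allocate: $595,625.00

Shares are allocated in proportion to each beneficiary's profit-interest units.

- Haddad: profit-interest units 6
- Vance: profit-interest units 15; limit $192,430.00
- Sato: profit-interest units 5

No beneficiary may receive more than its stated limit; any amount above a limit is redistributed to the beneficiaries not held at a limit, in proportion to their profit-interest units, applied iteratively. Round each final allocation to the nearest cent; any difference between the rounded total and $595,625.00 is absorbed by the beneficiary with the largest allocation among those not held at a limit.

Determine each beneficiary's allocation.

Haddad: $219,924.55 | Vance: $192,430.00 | Sato: $183,270.45

Sum of profit-interest units: 26.
Proportional shares (ignoring caps): Haddad 137,451.9231; Vance 343,629.8077; Sato 114,543.2692.
Held at cap: Vance ($192,430.00); balance $403,195.00 reallocated over remaining profit-interest units 11.
Redistributed shares: Haddad 219,924.5455 → $219,924.55; Sato 183,270.4545 → $183,270.45.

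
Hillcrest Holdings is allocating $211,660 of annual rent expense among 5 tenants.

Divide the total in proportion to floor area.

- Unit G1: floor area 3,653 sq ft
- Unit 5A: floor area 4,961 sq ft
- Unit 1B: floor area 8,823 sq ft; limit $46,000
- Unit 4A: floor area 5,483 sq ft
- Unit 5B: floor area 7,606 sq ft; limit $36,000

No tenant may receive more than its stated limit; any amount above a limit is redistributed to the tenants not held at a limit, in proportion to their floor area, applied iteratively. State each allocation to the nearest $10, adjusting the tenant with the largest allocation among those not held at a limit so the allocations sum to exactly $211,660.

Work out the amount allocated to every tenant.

Unit G1: $33,600 | Unit 5A: $45,630 | Unit 1B: $46,000 | Unit 4A: $50,430 | Unit 5B: $36,000

Sum of floor area: 30,526.
Proportional shares (ignoring caps): Unit G1 25,329.03; Unit 5A 34,398.39; Unit 1B 61,176.58; Unit 4A 38,017.81; Unit 5B 52,738.19.
Held at cap: Unit 1B ($46,000), Unit 5B ($36,000); balance $129,660 reallocated over remaining floor area 14,097.
Redistributed shares: Unit G1 33,599.20 → $33,600; Unit 5A 45,629.80 → $45,630; Unit 4A 50,431.00 → $50,430.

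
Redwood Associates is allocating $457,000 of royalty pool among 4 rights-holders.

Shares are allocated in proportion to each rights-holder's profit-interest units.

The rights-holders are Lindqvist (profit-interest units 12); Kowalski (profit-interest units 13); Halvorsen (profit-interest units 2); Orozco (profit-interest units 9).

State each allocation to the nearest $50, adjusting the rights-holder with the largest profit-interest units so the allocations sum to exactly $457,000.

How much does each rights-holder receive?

Lindqvist: $152,350; Kowalski: $165,000; Halvorsen: $25,400; Orozco: $114,250

Profit-interest units total: 36.
Unrounded shares: Lindqvist 12/36 × $457,000 = 152,333.33; Kowalski 13/36 × $457,000 = 165,027.78; Halvorsen 2/36 × $457,000 = 25,388.89; Orozco 9/36 × $457,000 = 114,250.00.
At nearest $50: Lindqvist $152,350; Kowalski $165,050; Halvorsen $25,400; Orozco $114,250. Sum = $457,050.
Difference $457,000 − $457,050 = −$50 applied to largest profit-interest units (Kowalski): Kowalski becomes $165,000.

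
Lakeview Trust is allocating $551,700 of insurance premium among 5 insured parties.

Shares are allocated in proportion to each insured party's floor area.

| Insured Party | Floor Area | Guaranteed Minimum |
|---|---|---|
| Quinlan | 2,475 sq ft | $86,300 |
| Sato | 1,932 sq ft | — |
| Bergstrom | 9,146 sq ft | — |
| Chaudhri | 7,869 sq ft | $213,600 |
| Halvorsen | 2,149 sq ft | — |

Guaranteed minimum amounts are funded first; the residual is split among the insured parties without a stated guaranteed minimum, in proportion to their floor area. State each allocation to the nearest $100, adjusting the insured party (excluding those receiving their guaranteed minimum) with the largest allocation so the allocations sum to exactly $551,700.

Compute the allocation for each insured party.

Quinlan: $86,300 · Sato: $36,800 · Bergstrom: $174,100 · Chaudhri: $213,600 · Halvorsen: $40,900

Guaranteed amounts: Quinlan $86,300; Chaudhri $213,600. Balance $251,800.
Balance split over remaining floor area 13,227: Sato 36,779.13 → $36,800; Bergstrom 174,110.74 → $174,100; Halvorsen 40,910.12 → $40,900.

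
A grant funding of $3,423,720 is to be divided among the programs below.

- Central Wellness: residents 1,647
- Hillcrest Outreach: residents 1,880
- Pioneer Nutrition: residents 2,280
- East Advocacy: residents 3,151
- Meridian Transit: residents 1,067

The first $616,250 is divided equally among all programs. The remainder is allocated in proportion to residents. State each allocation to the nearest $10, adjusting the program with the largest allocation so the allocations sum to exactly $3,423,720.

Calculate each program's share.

Central Wellness: $584,490; Hillcrest Outreach: $649,740; Pioneer Nutrition: $761,760; East Advocacy: $1,005,670; Meridian Transit: $422,060

First tranche $616,250 split equally: $123,250 each.
Remainder $2,807,470 by residents (total 10,025): Central Wellness 461,237.22 → $461,240; Hillcrest Outreach 526,488.14 → $526,490; Pioneer Nutrition 638,506.89 → $638,510; East Advocacy 882,427.73 → $882,430; Meridian Transit 298,810.02 → $298,810.
Rounding difference −$10 on remainder applied to East Advocacy.
Totals: Central Wellness $123,250 + $461,240 = $584,490; Hillcrest Outreach $123,250 + $526,490 = $649,740; Pioneer Nutrition $123,250 + $638,510 = $761,760; East Advocacy $123,250 + $882,420 = $1,005,670; Meridian Transit $123,250 + $298,810 = $422,060.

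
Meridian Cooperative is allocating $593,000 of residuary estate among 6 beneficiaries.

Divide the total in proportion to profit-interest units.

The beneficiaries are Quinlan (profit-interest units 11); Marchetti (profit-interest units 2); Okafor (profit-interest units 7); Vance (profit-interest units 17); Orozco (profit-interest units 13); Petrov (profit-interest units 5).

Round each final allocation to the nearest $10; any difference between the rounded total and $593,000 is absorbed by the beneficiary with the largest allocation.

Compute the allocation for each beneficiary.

Quinlan: $118,600 · Marchetti: $21,560 · Okafor: $75,470 · Vance: $183,300 · Orozco: $140,160 · Petrov: $53,910

Sum of profit-interest units: 55.
Unrounded shares: Quinlan 11/55 × $593,000 = 118,600.00; Marchetti 2/55 × $593,000 = 21,563.64; Okafor 7/55 × $593,000 = 75,472.73; Vance 17/55 × $593,000 = 183,290.91; Orozco 13/55 × $593,000 = 140,163.64; Petrov 5/55 × $593,000 = 53,909.09.
At nearest $10: Quinlan $118,600; Marchetti $21,560; Okafor $75,470; Vance $183,290; Orozco $140,160; Petrov $53,910. Sum = $592,990.
Difference $593,000 − $592,990 = +$10 applied to largest allocation (Vance): Vance becomes $183,300.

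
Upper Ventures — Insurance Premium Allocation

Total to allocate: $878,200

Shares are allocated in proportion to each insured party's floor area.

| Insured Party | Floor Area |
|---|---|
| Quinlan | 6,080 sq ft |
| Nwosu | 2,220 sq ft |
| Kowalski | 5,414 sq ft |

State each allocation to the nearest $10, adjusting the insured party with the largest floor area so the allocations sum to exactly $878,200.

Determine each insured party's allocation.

Floor area total: 13,714.
Raw shares: Quinlan 6,080/13,714 × $878,200 = 389,343.44; Nwosu 2,220/13,714 × $878,200 = 142,161.59; Kowalski 5,414/13,714 × $878,200 = 346,694.97.
At nearest $10: Quinlan $389,340; Nwosu $142,160; Kowalski $346,690. Sum = $878,190.
Difference $878,200 − $878,190 = +$10 applied to largest floor area (Quinlan): Quinlan becomes $389,350.

Quinlan: $389,350; Nwosu: $142,160; Kowalski: $346,690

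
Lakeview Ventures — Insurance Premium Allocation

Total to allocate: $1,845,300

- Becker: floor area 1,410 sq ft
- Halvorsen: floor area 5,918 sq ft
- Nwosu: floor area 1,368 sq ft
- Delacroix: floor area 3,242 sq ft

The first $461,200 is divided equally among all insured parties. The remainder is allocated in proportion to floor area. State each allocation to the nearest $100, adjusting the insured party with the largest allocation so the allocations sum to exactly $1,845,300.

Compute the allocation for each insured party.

$461,200 shared equally gives $115,300 per insured party.
Remainder $1,384,100 by floor area (total 11,938): Becker 163,476.38 → $163,500; Halvorsen 686,137.02 → $686,100; Nwosu 158,606.87 → $158,600; Delacroix 375,879.73 → $375,900.
Totals: Becker $115,300 + $163,500 = $278,800; Halvorsen $115,300 + $686,100 = $801,400; Nwosu $115,300 + $158,600 = $273,900; Delacroix $115,300 + $375,900 = $491,200.

Becker: $278,800 | Halvorsen: $801,400 | Nwosu: $273,900 | Delacroix: $491,200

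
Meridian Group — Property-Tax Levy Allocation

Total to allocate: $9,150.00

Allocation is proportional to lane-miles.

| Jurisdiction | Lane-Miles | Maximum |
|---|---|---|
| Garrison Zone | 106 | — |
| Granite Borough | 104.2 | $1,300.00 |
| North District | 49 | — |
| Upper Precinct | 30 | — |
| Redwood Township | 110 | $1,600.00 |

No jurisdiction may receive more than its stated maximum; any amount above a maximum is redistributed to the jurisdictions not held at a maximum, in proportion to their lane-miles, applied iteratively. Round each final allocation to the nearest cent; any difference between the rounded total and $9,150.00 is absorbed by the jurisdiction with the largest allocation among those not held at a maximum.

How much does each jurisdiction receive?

Garrison Zone: $3,581.08 · Granite Borough: $1,300.00 · North District: $1,655.41 · Upper Precinct: $1,013.51 · Redwood Township: $1,600.00

Combined lane-miles = 399.2.
Pro-rata shares before constraints: Garrison Zone 2,429.6092; Granite Borough 2,388.3517; North District 1,123.1212; Upper Precinct 687.6253; Redwood Township 2,521.2926.
Held at cap: Granite Borough ($1,300.00), Redwood Township ($1,600.00); residual $6,250.00 reallocated over remaining lane-miles 185.
Redistributed shares: Garrison Zone 3,581.0811 → $3,581.08; North District 1,655.4054 → $1,655.41; Upper Precinct 1,013.5135 → $1,013.51.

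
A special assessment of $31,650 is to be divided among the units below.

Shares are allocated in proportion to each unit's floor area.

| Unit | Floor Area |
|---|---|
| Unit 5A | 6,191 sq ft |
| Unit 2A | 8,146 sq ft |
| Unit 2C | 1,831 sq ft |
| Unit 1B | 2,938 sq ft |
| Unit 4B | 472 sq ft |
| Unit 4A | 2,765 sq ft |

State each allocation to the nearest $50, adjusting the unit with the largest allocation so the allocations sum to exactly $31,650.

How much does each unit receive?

Unit 5A: $8,750 | Unit 2A: $11,600 | Unit 2C: $2,600 | Unit 1B: $4,150 | Unit 4B: $650 | Unit 4A: $3,900

Total floor area = 22,343.
Raw shares: Unit 5A 6,191/22,343 × $31,650 = 8,769.87; Unit 2A 8,146/22,343 × $31,650 = 11,539.22; Unit 2C 1,831/22,343 × $31,650 = 2,593.70; Unit 1B 2,938/22,343 × $31,650 = 4,161.83; Unit 4B 472/22,343 × $31,650 = 668.61; Unit 4A 2,765/22,343 × $31,650 = 3,916.76.
After rounding ($50): Unit 5A $8,750; Unit 2A $11,550; Unit 2C $2,600; Unit 1B $4,150; Unit 4B $650; Unit 4A $3,900. Sum = $31,600.
Difference $31,650 − $31,600 = +$50 applied to largest allocation (Unit 2A): Unit 2A becomes $11,600.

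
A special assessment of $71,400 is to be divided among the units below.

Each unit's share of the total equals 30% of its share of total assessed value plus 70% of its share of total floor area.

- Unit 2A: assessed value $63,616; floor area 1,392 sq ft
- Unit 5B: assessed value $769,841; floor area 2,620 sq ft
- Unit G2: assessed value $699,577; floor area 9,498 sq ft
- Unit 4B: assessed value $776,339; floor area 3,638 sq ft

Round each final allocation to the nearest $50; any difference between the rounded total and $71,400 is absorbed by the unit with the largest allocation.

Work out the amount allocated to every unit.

Unit 2A: $4,650; Unit 5B: $14,800; Unit G2: $34,150; Unit 4B: $17,800

Assessed value total 2,309,373; floor area total 17,148.
Combined weights (30% assessed value + 70% floor area): Unit 2A 0.0651; Unit 5B 0.2070; Unit G2 0.4786; Unit 4B 0.2494.
Pro-rata amounts: Unit 2A 4,647.21; Unit 5B 14,776.78; Unit G2 34,171.86; Unit 4B 17,804.14.
At nearest $50: Unit 2A $4,650; Unit 5B $14,800; Unit G2 $34,150; Unit 4B $17,800. Sum = $71,400.
Sum already equals the total — no adjustment.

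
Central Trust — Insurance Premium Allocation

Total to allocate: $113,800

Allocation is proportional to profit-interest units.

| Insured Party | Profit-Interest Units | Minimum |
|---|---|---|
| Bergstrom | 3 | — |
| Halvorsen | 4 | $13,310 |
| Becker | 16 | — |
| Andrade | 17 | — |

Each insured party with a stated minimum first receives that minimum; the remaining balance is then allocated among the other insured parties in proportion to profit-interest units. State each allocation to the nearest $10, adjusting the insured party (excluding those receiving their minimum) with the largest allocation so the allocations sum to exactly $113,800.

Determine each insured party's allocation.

Fund the minimums — Halvorsen $13,310. Remaining pool $100,490.
Remaining pool split over remaining profit-interest units 36: Bergstrom 8,374.17 → $8,370; Becker 44,662.22 → $44,660; Andrade 47,453.61 → $47,450.
Rounding difference +$10 applied to Andrade → $47,460.

Bergstrom: $8,370 · Halvorsen: $13,310 · Becker: $44,660 · Andrade: $47,460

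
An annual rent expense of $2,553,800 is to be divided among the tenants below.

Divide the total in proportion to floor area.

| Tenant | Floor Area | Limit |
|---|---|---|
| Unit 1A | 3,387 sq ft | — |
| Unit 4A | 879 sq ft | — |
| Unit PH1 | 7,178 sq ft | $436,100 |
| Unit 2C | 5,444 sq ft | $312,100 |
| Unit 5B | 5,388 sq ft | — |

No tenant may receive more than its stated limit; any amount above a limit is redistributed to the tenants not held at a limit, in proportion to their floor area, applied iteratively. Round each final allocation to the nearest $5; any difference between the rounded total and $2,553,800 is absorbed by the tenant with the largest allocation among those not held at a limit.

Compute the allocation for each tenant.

Combined floor area = 22,276.
Pro-rata shares before constraints: Unit 1A 388,297.75; Unit 4A 100,771.69; Unit PH1 822,911.49; Unit 2C 624,119.55; Unit 5B 617,699.52.
Cap binds for Unit PH1 ($436,100), Unit 2C ($312,100); remaining pool $1,805,600 reallocated over remaining floor area 9,654.
Redistributed shares: Unit 1A 633,474.95 → $633,475; Unit 4A 164,400.50 → $164,400; Unit 5B 1,007,724.55 → $1,007,725.

Unit 1A: $633,475; Unit 4A: $164,400; Unit PH1: $436,100; Unit 2C: $312,100; Unit 5B: $1,007,725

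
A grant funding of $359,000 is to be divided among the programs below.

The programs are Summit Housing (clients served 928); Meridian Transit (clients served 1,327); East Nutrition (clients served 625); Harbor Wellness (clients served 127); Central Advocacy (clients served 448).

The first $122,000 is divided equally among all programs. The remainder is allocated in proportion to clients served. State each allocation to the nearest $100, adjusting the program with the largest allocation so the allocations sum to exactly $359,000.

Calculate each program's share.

Summit Housing: $88,100 | Meridian Transit: $115,400 | East Nutrition: $67,300 | Harbor Wellness: $33,100 | Central Advocacy: $55,100

Equal tier: $122,000 ÷ 5 = $24,400 apiece.
Remainder $237,000 by clients served (total 3,455): Summit Housing 63,657.31 → $63,700; Meridian Transit 91,027.21 → $91,000; East Nutrition 42,872.65 → $42,900; Harbor Wellness 8,711.72 → $8,700; Central Advocacy 30,731.11 → $30,700.
Totals: Summit Housing $24,400 + $63,700 = $88,100; Meridian Transit $24,400 + $91,000 = $115,400; East Nutrition $24,400 + $42,900 = $67,300; Harbor Wellness $24,400 + $8,700 = $33,100; Central Advocacy $24,400 + $30,700 = $55,100.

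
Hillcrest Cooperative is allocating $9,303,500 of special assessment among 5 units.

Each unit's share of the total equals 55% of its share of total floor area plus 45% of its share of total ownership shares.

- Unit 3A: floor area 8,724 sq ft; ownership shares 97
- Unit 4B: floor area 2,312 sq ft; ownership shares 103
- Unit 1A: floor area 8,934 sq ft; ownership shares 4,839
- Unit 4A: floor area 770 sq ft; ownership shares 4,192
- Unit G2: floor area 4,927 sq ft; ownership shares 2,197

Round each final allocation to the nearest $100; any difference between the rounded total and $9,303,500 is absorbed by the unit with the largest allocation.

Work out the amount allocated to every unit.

Unit 3A: $1,774,700 | Unit 4B: $498,600 | Unit 1A: $3,553,900 | Unit 4A: $1,689,200 | Unit G2: $1,787,100

Floor area total 25,667; ownership shares total 11,428.
Blended shares (55% floor area + 45% ownership shares): Unit 3A 0.1908; Unit 4B 0.0536; Unit 1A 0.3820; Unit 4A 0.1816; Unit G2 0.1921.
Proportional shares: Unit 3A 1,774,735.62; Unit 4B 498,649.38; Unit 1A 3,553,802.31; Unit 4A 1,689,218.25; Unit G2 1,787,094.44.
After rounding ($100): Unit 3A $1,774,700; Unit 4B $498,600; Unit 1A $3,553,800; Unit 4A $1,689,200; Unit G2 $1,787,100. Sum = $9,303,400.
Difference $9,303,500 − $9,303,400 = +$100 applied to largest allocation (Unit 1A): Unit 1A becomes $3,553,900.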